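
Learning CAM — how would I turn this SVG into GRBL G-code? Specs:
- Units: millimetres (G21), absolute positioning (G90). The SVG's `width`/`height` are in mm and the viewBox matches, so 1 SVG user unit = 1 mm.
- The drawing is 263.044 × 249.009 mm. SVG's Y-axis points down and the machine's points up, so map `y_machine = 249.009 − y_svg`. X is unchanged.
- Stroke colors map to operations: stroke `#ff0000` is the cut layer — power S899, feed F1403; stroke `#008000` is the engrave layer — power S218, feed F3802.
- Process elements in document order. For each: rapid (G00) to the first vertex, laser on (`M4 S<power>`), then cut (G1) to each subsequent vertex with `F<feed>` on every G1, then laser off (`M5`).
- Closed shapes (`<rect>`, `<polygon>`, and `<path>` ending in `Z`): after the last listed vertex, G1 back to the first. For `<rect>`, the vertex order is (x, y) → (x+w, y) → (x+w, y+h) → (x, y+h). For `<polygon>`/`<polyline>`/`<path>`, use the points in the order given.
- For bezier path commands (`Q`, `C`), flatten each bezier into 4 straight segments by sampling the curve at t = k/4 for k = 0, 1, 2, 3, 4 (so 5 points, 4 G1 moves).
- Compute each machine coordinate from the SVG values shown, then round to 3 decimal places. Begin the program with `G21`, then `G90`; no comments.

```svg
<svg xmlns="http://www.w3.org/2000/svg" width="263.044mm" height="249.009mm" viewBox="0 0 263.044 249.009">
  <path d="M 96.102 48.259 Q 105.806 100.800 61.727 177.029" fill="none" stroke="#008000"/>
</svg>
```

G21
G90
G00 X96.102 Y200.750
M4 S218
G1 X97.593 Y172.999 F3802
G1 X92.360 Y142.287 F3802
G1 X80.405 Y108.614 F3802
G1 X61.727 Y71.980 F3802
M5

1 u = 1 mm; y_m = 249.009 − y.

[1] `<path>` quadratic bezier, #008000→engrave S218 F3802: (96.102,200.750) → (97.593,172.999) → (92.360,142.287) → (80.405,108.614) → (61.727,71.980)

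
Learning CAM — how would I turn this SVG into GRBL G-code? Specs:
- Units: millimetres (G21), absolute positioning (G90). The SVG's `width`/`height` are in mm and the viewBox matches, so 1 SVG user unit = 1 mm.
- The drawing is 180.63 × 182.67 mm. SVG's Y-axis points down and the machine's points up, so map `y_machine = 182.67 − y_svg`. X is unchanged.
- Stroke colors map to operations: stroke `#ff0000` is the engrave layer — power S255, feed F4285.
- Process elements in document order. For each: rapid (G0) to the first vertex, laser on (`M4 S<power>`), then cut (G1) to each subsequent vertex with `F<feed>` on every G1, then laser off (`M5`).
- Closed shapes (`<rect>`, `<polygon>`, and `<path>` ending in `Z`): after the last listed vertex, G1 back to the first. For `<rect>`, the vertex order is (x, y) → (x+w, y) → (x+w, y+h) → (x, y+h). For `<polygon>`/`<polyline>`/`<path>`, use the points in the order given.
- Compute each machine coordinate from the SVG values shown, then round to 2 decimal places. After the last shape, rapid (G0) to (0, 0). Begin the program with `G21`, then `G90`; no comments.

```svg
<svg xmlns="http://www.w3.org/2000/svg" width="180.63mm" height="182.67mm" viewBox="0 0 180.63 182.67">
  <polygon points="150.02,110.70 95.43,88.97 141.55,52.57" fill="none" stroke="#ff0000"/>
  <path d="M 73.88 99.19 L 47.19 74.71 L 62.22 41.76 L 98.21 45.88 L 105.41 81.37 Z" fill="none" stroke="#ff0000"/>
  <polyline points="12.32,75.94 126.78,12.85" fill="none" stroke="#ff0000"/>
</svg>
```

1 u = 1 mm; y_m = 182.67 − y.

[1] `<polygon>` regular polygon, #ff0000→engrave S255 F4285: (150.02,71.97) → (95.43,93.70) → (141.55,130.10) → (150.02,71.97) (closed)

[2] `<path>` regular polygon, #ff0000→engrave S255 F4285: (73.88,83.48) → (47.19,107.96) → (62.22,140.91) → (98.21,136.79) → (105.41,101.30) → (73.88,83.48) (closed)

[3] `<polyline>` line segment, #ff0000→engrave S255 F4285: (12.32,106.73) → (126.78,169.82)

G21
G90
G0 X150.02 Y71.97
M4 S255
G1 X95.43 Y93.70 F4285
G1 X141.55 Y130.10 F4285
G1 X150.02 Y71.97 F4285
M5
G0 X73.88 Y83.48
M4 S255
G1 X47.19 Y107.96 F4285
G1 X62.22 Y140.91 F4285
G1 X98.21 Y136.79 F4285
G1 X105.41 Y101.30 F4285
G1 X73.88 Y83.48 F4285
M5
G0 X12.32 Y106.73
M4 S255
G1 X126.78 Y169.82 F4285
M5
G0 X0.00 Y0.00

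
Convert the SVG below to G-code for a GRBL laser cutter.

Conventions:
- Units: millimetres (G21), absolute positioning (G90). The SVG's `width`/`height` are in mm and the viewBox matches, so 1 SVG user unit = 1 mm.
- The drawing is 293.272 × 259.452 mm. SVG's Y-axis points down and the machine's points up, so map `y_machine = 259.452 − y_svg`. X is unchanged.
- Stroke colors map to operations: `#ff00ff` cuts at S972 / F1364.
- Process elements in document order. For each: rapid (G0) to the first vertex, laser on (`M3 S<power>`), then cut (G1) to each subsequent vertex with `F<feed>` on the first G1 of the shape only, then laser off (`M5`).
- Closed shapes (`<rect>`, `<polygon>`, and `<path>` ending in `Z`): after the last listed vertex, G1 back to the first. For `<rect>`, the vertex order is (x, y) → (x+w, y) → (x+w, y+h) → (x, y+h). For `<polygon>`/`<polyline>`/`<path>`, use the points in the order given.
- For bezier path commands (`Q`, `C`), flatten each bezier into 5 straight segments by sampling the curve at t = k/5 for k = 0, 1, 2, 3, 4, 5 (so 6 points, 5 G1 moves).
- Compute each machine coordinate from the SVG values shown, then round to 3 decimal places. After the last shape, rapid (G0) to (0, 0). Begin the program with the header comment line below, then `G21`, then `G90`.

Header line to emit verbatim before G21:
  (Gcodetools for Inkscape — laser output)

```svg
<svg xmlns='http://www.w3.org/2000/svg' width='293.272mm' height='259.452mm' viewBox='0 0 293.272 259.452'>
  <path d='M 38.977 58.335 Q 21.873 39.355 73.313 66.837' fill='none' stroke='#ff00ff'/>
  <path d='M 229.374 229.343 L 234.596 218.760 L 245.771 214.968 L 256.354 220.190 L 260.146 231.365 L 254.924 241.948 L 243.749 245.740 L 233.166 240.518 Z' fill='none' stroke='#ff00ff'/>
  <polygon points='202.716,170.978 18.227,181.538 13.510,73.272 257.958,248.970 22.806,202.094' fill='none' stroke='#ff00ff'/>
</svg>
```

(Gcodetools for Inkscape — laser output)
G21
G90
G0 X38.977 Y201.117
M3 S972
G1 X34.877 Y206.851 F1364
G1 X36.261 Y208.867
G1 X43.128 Y207.167
G1 X55.479 Y201.749
G1 X73.313 Y192.615
M5
G0 X229.374 Y30.109
M3 S972
G1 X234.596 Y40.692 F1364
G1 X245.771 Y44.484
G1 X256.354 Y39.262
G1 X260.146 Y28.087
G1 X254.924 Y17.504
G1 X243.749 Y13.712
G1 X233.166 Y18.934
G1 X229.374 Y30.109
M5
G0 X202.716 Y88.474
M3 S972
G1 X18.227 Y77.914 F1364
G1 X13.510 Y186.180
G1 X257.958 Y10.482
G1 X22.806 Y57.358
G1 X202.716 Y88.474
M5
G0 X0.000 Y0.000

Since the viewBox matches the mm dimensions, user units are millimetres directly. The only transform is the Y-flip y_m = 259.452 − y_svg.

Shape 1 is a quadratic bezier drawn with `<path>`. Its stroke #ff00ff means cut at S972, F1364. After flipping Y the toolpath is (38.977,201.117) → (34.877,206.851) → (36.261,208.867) → (43.128,207.167) → (55.479,201.749) → (73.313,192.615).

Shape 2 is a regular polygon drawn with `<path>`. Its stroke #ff00ff means cut at S972, F1364. After flipping Y the toolpath is (229.374,30.109) → (234.596,40.692) → (245.771,44.484) → (256.354,39.262) → (260.146,28.087) → (254.924,17.504) → (243.749,13.712) → (233.166,18.934) → (229.374,30.109), returning to the start.

Shape 3 is a closed polygon drawn with `<polygon>`. Its stroke #ff00ff means cut at S972, F1364. After flipping Y the toolpath is (202.716,88.474) → (18.227,77.914) → (13.510,186.180) → (257.958,10.482) → (22.806,57.358) → (202.716,88.474), returning to the start.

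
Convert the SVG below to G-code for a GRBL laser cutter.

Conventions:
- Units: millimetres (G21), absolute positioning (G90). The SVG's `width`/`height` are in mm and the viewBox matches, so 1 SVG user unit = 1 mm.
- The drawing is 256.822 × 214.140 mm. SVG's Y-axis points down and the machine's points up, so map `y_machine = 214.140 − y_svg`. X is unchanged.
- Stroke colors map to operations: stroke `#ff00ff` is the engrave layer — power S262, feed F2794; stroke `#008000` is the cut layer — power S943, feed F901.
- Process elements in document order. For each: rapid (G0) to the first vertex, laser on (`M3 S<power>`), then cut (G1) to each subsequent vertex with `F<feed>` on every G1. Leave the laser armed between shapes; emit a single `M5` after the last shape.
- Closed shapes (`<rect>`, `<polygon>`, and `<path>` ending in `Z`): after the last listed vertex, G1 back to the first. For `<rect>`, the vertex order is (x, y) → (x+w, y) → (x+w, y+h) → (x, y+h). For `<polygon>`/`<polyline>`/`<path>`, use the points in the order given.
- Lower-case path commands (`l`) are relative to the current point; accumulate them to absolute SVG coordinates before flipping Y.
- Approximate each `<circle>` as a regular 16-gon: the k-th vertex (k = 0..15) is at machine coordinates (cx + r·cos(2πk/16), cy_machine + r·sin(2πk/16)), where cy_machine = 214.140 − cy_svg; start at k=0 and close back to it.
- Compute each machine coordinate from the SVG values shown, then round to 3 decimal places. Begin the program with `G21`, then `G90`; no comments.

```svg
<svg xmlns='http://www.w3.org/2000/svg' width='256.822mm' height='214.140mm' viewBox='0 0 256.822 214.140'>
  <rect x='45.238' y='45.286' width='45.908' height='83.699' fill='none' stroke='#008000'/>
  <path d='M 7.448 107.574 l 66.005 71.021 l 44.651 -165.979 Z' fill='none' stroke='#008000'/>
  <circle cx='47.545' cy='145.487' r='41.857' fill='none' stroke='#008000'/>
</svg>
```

viewBox `0 0 256.822 214.140` with mm width/height → 1 unit = 1 mm. Flip: y_m = 214.140 − y_svg.

**Shape 1** — `<rect>` rectangle, stroke `#008000` → cut (S943, F901). Machine vertices: (45.238,168.854) → (91.146,168.854) → (91.146,85.155) → (45.238,85.155) → (45.238,168.854). Closed: final G1 returns to the first vertex.

**Shape 2** — `<path>` closed polygon, stroke `#008000` → cut (S943, F901). Machine vertices: (7.448,106.566) → (73.453,35.545) → (118.104,201.524) → (7.448,106.566). Closed: final G1 returns to the first vertex.

**Shape 3** — `<circle>` circle, stroke `#008000` → cut (S943, F901). Machine vertices: (89.402,68.653) → (86.216,84.671) → (77.142,98.250) → (63.563,107.324) → (47.545,110.510) → (31.527,107.324) → (17.948,98.250) → (8.874,84.671) → (5.688,68.653) → (8.874,52.635) → (17.948,39.056) → (31.527,29.982) → (47.545,26.796) → (63.563,29.982) → (77.142,39.056) → (86.216,52.635) → (89.402,68.653). Closed: final G1 returns to the first vertex.

G21
G90
G0 X45.238 Y168.854
M3 S943
G1 X91.146 Y168.854 F901
G1 X91.146 Y85.155 F901
G1 X45.238 Y85.155 F901
G1 X45.238 Y168.854 F901
G0 X7.448 Y106.566
M3 S943
G1 X73.453 Y35.545 F901
G1 X118.104 Y201.524 F901
G1 X7.448 Y106.566 F901
G0 X89.402 Y68.653
M3 S943
G1 X86.216 Y84.671 F901
G1 X77.142 Y98.250 F901
G1 X63.563 Y107.324 F901
G1 X47.545 Y110.510 F901
G1 X31.527 Y107.324 F901
G1 X17.948 Y98.250 F901
G1 X8.874 Y84.671 F901
G1 X5.688 Y68.653 F901
G1 X8.874 Y52.635 F901
G1 X17.948 Y39.056 F901
G1 X31.527 Y29.982 F901
G1 X47.545 Y26.796 F901
G1 X63.563 Y29.982 F901
G1 X77.142 Y39.056 F901
G1 X86.216 Y52.635 F901
G1 X89.402 Y68.653 F901
M5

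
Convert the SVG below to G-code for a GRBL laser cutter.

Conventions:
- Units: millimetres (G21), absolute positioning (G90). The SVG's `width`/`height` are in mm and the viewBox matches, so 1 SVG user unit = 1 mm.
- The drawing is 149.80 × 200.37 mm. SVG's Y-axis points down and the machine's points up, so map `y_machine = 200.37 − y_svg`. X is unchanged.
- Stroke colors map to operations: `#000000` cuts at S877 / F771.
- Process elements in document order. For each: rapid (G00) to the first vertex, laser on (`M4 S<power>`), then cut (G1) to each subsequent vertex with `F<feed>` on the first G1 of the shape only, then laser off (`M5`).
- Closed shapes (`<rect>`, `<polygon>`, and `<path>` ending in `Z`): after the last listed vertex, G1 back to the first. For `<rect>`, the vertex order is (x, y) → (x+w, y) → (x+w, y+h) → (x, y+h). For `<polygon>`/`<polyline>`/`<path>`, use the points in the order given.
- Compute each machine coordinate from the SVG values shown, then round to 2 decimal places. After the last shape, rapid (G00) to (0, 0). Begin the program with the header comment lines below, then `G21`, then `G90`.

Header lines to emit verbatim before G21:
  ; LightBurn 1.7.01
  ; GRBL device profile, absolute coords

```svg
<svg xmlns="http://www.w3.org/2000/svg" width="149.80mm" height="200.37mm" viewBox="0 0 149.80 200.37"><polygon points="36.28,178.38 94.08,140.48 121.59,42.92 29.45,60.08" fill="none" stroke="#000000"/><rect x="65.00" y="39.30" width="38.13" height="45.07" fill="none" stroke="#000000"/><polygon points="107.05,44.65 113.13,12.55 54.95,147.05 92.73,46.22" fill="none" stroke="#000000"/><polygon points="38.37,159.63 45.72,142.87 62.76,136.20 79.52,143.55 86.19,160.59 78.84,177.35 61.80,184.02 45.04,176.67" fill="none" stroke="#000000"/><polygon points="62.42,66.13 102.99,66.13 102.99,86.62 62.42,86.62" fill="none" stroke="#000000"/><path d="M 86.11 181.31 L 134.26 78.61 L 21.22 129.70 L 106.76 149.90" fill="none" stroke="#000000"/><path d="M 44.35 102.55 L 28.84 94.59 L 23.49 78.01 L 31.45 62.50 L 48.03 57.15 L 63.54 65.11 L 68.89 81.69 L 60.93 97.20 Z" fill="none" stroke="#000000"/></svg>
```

1 u = 1 mm; y_m = 200.37 − y.

[1] `<polygon>` closed polygon, #000000→cut S877 F771: (36.28,21.99) → (94.08,59.89) → (121.59,157.45) → (29.45,140.29) → (36.28,21.99) (closed)

[2] `<rect>` rectangle, #000000→cut S877 F771: (65.00,161.07) → (103.13,161.07) → (103.13,116.00) → (65.00,116.00) → (65.00,161.07) (closed)

[3] `<polygon>` closed polygon, #000000→cut S877 F771: (107.05,155.72) → (113.13,187.82) → (54.95,53.32) → (92.73,154.15) → (107.05,155.72) (closed)

[4] `<polygon>` regular polygon, #000000→cut S877 F771: (38.37,40.74) → (45.72,57.50) → (62.76,64.17) → (79.52,56.82) → (86.19,39.78) → (78.84,23.02) → (61.80,16.35) → (45.04,23.70) → (38.37,40.74) (closed)

[5] `<polygon>` rectangle, #000000→cut S877 F771: (62.42,134.24) → (102.99,134.24) → (102.99,113.75) → (62.42,113.75) → (62.42,134.24) (closed)

[6] `<path>` open polyline, #000000→cut S877 F771: (86.11,19.06) → (134.26,121.76) → (21.22,70.67) → (106.76,50.47)

[7] `<path>` regular polygon, #000000→cut S877 F771: (44.35,97.82) → (28.84,105.78) → (23.49,122.36) → (31.45,137.87) → (48.03,143.22) → (63.54,135.26) → (68.89,118.68) → (60.93,103.17) → (44.35,97.82) (closed)

; LightBurn 1.7.01
; GRBL device profile, absolute coords
G21
G90
G00 X36.28 Y21.99
M4 S877
G1 X94.08 Y59.89 F771
G1 X121.59 Y157.45
G1 X29.45 Y140.29
G1 X36.28 Y21.99
M5
G00 X65.00 Y161.07
M4 S877
G1 X103.13 Y161.07 F771
G1 X103.13 Y116.00
G1 X65.00 Y116.00
G1 X65.00 Y161.07
M5
G00 X107.05 Y155.72
M4 S877
G1 X113.13 Y187.82 F771
G1 X54.95 Y53.32
G1 X92.73 Y154.15
G1 X107.05 Y155.72
M5
G00 X38.37 Y40.74
M4 S877
G1 X45.72 Y57.50 F771
G1 X62.76 Y64.17
G1 X79.52 Y56.82
G1 X86.19 Y39.78
G1 X78.84 Y23.02
G1 X61.80 Y16.35
G1 X45.04 Y23.70
G1 X38.37 Y40.74
M5
G00 X62.42 Y134.24
M4 S877
G1 X102.99 Y134.24 F771
G1 X102.99 Y113.75
G1 X62.42 Y113.75
G1 X62.42 Y134.24
M5
G00 X86.11 Y19.06
M4 S877
G1 X134.26 Y121.76 F771
G1 X21.22 Y70.67
G1 X106.76 Y50.47
M5
G00 X44.35 Y97.82
M4 S877
G1 X28.84 Y105.78 F771
G1 X23.49 Y122.36
G1 X31.45 Y137.87
G1 X48.03 Y143.22
G1 X63.54 Y135.26
G1 X68.89 Y118.68
G1 X60.93 Y103.17
G1 X44.35 Y97.82
M5
G00 X0.00 Y0.00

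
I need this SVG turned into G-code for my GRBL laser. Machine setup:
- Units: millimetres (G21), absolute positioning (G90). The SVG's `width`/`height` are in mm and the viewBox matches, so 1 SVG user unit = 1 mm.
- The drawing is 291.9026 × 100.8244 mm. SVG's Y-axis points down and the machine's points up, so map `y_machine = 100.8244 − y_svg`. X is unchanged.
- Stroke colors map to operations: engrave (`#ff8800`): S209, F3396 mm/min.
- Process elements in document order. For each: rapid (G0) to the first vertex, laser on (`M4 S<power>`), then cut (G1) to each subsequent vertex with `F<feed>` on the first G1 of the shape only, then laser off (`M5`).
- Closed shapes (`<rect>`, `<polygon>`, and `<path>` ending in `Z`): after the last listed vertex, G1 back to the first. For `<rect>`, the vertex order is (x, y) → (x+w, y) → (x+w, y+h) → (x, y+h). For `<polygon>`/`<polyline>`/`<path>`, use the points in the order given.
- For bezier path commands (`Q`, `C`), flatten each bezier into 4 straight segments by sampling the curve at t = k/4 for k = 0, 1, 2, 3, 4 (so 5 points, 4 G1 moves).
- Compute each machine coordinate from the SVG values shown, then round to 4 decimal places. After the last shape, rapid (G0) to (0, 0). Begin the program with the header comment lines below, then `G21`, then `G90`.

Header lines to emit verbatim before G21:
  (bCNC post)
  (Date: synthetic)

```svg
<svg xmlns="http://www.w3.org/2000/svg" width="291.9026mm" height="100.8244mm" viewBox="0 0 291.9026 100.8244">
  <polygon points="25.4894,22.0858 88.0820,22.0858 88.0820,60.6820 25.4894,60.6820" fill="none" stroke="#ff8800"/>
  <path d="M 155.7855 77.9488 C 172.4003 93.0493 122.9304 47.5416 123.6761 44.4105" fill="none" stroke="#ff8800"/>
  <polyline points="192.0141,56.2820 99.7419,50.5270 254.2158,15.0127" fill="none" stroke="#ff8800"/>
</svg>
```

Since the viewBox matches the mm dimensions, user units are millimetres directly. The only transform is the Y-flip y_m = 100.8244 − y_svg.

Shape 1 is a rectangle drawn with `<polygon>`. Its stroke #ff8800 means engrave at S209, F3396. After flipping Y the toolpath is (25.4894,78.7386) → (88.0820,78.7386) → (88.0820,40.1424) → (25.4894,40.1424) → (25.4894,78.7386), returning to the start.

Shape 2 is a cubic bezier drawn with `<path>`. Its stroke #ff8800 means engrave at S209, F3396. After flipping Y the toolpath is (155.7855,22.8756) → (157.6729,21.3051) → (145.6817,32.8079) → (130.7151,47.7291) → (123.6761,56.4139).

Shape 3 is a open polyline drawn with `<polyline>`. Its stroke #ff8800 means engrave at S209, F3396. After flipping Y the toolpath is (192.0141,44.5424) → (99.7419,50.2974) → (254.2158,85.8117).

(bCNC post)
(Date: synthetic)
G21
G90
G0 X25.4894 Y78.7386
M4 S209
G1 X88.0820 Y78.7386 F3396
G1 X88.0820 Y40.1424
G1 X25.4894 Y40.1424
G1 X25.4894 Y78.7386
M5
G0 X155.7855 Y22.8756
M4 S209
G1 X157.6729 Y21.3051 F3396
G1 X145.6817 Y32.8079
G1 X130.7151 Y47.7291
G1 X123.6761 Y56.4139
M5
G0 X192.0141 Y44.5424
M4 S209
G1 X99.7419 Y50.2974 F3396
G1 X254.2158 Y85.8117
M5
G0 X0.0000 Y0.0000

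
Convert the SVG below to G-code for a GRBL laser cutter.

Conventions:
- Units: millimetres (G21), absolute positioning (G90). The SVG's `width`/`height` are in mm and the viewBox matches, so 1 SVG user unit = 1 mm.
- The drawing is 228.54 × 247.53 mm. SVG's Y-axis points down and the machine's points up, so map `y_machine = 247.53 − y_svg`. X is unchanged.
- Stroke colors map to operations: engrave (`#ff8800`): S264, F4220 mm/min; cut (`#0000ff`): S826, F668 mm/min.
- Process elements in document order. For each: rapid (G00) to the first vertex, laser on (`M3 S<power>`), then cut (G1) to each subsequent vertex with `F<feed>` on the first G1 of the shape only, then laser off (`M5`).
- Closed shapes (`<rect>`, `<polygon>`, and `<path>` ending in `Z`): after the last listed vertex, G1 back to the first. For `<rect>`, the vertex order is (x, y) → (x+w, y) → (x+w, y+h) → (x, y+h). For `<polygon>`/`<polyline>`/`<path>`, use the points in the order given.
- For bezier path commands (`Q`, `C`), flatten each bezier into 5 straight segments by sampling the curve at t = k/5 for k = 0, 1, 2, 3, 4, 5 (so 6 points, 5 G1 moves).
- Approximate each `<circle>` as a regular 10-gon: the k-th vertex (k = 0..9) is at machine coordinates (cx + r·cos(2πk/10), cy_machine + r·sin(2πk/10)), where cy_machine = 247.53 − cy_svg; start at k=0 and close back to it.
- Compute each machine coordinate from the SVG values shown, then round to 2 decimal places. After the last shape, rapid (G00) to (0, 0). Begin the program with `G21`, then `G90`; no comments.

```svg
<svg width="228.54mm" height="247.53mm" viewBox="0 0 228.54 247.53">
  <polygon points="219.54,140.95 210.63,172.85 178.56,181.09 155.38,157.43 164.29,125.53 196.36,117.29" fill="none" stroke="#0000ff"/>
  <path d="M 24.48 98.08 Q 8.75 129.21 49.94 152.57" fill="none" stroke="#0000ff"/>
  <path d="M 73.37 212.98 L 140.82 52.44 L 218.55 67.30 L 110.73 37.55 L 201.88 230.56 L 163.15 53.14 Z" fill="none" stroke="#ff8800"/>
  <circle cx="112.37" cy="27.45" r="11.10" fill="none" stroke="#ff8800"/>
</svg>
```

viewBox `0 0 228.54 247.53` with mm width/height → 1 unit = 1 mm. Flip: y_m = 247.53 − y_svg.

**Shape 1** — `<polygon>` regular polygon, stroke `#0000ff` → cut (S826, F668). Machine vertices: (219.54,106.58) → (210.63,74.68) → (178.56,66.44) → (155.38,90.10) → (164.29,122.00) → (196.36,130.24) → (219.54,106.58). Closed: final G1 returns to the first vertex.

**Shape 2** — `<path>` quadratic bezier, stroke `#0000ff` → cut (S826, F668). Control points (SVG): P0=(24.48,98.08), P1=(8.75,129.21), P2=(49.94,152.57); sampled at t=k/5. Machine vertices: (24.48,149.45) → (20.46,137.31) → (21.00,125.79) → (26.10,114.89) → (35.74,104.61) → (49.94,94.96). Open path.

**Shape 3** — `<path>` closed polygon, stroke `#ff8800` → engrave (S264, F4220). Machine vertices: (73.37,34.55) → (140.82,195.09) → (218.55,180.23) → (110.73,209.98) → (201.88,16.97) → (163.15,194.39) → (73.37,34.55). Closed: final G1 returns to the first vertex.

**Shape 4** — `<circle>` circle, stroke `#ff8800` → engrave (S264, F4220). Machine vertices: (123.47,220.08) → (121.35,226.60) → (115.80,230.64) → (108.94,230.64) → (103.39,226.60) → (101.27,220.08) → (103.39,213.56) → (108.94,209.52) → (115.80,209.52) → (121.35,213.56) → (123.47,220.08). Closed: final G1 returns to the first vertex.

G21
G90
G00 X219.54 Y106.58
M3 S826
G1 X210.63 Y74.68 F668
G1 X178.56 Y66.44
G1 X155.38 Y90.10
G1 X164.29 Y122.00
G1 X196.36 Y130.24
G1 X219.54 Y106.58
M5
G00 X24.48 Y149.45
M3 S826
G1 X20.46 Y137.31 F668
G1 X21.00 Y125.79
G1 X26.10 Y114.89
G1 X35.74 Y104.61
G1 X49.94 Y94.96
M5
G00 X73.37 Y34.55
M3 S264
G1 X140.82 Y195.09 F4220
G1 X218.55 Y180.23
G1 X110.73 Y209.98
G1 X201.88 Y16.97
G1 X163.15 Y194.39
G1 X73.37 Y34.55
M5
G00 X123.47 Y220.08
M3 S264
G1 X121.35 Y226.60 F4220
G1 X115.80 Y230.64
G1 X108.94 Y230.64
G1 X103.39 Y226.60
G1 X101.27 Y220.08
G1 X103.39 Y213.56
G1 X108.94 Y209.52
G1 X115.80 Y209.52
G1 X121.35 Y213.56
G1 X123.47 Y220.08
M5
G00 X0.00 Y0.00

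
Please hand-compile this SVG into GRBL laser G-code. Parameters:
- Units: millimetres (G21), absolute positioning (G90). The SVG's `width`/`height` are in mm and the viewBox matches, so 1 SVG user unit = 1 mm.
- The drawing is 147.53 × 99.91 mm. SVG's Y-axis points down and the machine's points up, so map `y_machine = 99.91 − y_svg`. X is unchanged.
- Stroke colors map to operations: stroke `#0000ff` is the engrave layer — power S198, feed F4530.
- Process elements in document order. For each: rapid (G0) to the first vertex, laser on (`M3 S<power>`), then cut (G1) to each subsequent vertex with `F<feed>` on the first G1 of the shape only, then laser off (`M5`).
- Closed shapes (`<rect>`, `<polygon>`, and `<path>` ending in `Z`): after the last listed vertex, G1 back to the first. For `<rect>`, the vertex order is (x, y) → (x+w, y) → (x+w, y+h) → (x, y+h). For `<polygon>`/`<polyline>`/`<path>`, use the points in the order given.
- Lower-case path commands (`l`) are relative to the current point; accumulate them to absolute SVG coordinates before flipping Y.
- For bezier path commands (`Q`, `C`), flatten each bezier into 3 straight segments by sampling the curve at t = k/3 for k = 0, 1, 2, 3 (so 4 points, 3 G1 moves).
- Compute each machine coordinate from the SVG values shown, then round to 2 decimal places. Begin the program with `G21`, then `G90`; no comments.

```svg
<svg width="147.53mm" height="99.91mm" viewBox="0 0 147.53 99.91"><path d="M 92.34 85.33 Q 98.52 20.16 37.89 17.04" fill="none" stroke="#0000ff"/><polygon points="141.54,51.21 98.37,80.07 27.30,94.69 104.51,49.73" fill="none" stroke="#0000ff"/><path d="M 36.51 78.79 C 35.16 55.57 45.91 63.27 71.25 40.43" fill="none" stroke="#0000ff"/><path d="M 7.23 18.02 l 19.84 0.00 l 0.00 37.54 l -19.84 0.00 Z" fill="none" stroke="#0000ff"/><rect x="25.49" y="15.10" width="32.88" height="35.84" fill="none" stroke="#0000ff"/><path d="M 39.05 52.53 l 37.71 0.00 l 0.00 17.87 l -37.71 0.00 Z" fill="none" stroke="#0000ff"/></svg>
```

G21
G90
G0 X92.34 Y14.58
M3 S198
G1 X89.04 Y51.13 F4530
G1 X70.89 Y73.90
G1 X37.89 Y82.87
M5
G0 X141.54 Y48.70
M3 S198
G1 X98.37 Y19.84 F4530
G1 X27.30 Y5.22
G1 X104.51 Y50.18
G1 X141.54 Y48.70
M5
G0 X36.51 Y21.12
M3 S198
G1 X39.29 Y36.31 F4530
G1 X50.68 Y44.54
G1 X71.25 Y59.48
M5
G0 X7.23 Y81.89
M3 S198
G1 X27.07 Y81.89 F4530
G1 X27.07 Y44.35
G1 X7.23 Y44.35
G1 X7.23 Y81.89
M5
G0 X25.49 Y84.81
M3 S198
G1 X58.37 Y84.81 F4530
G1 X58.37 Y48.97
G1 X25.49 Y48.97
G1 X25.49 Y84.81
M5
G0 X39.05 Y47.38
M3 S198
G1 X76.76 Y47.38 F4530
G1 X76.76 Y29.51
G1 X39.05 Y29.51
G1 X39.05 Y47.38
M5

1 u = 1 mm; y_m = 99.91 − y.

[1] `<path>` quadratic bezier, #0000ff→engrave S198 F4530: (92.34,14.58) → (89.04,51.13) → (70.89,73.90) → (37.89,82.87)

[2] `<polygon>` closed polygon, #0000ff→engrave S198 F4530: (141.54,48.70) → (98.37,19.84) → (27.30,5.22) → (104.51,50.18) → (141.54,48.70) (closed)

[3] `<path>` cubic bezier, #0000ff→engrave S198 F4530: (36.51,21.12) → (39.29,36.31) → (50.68,44.54) → (71.25,59.48)

[4] `<path>` rectangle, #0000ff→engrave S198 F4530: (7.23,81.89) → (27.07,81.89) → (27.07,44.35) → (7.23,44.35) → (7.23,81.89) (closed)

[5] `<rect>` rectangle, #0000ff→engrave S198 F4530: (25.49,84.81) → (58.37,84.81) → (58.37,48.97) → (25.49,48.97) → (25.49,84.81) (closed)

[6] `<path>` rectangle, #0000ff→engrave S198 F4530: (39.05,47.38) → (76.76,47.38) → (76.76,29.51) → (39.05,29.51) → (39.05,47.38) (closed)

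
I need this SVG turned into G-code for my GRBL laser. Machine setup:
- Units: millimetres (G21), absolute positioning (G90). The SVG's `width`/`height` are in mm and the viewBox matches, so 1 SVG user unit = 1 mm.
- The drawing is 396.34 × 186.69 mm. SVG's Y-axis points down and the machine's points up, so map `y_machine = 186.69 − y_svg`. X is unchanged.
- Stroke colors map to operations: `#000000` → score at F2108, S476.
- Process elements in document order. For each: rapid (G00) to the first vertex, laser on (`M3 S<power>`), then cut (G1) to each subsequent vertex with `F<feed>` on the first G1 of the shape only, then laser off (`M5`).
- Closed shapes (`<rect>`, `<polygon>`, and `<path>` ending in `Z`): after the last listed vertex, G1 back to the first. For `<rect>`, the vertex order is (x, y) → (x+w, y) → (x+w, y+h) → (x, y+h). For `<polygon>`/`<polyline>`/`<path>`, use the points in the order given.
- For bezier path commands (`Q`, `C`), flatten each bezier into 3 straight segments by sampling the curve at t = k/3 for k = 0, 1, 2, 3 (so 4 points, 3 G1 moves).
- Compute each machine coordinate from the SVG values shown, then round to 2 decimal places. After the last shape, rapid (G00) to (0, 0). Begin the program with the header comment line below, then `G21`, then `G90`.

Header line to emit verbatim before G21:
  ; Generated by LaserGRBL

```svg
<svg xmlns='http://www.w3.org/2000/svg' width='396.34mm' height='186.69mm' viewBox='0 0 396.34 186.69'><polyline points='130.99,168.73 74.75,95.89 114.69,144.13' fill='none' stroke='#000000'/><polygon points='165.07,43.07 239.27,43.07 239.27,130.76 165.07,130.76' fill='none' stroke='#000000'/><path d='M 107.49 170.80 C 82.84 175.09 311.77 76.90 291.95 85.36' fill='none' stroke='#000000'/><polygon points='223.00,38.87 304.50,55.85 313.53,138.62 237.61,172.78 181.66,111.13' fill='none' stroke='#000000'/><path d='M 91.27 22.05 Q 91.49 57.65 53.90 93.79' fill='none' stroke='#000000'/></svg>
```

Since the viewBox matches the mm dimensions, user units are millimetres directly. The only transform is the Y-flip y_m = 186.69 − y_svg.

Shape 1 is a open polyline drawn with `<polyline>`. Its stroke #000000 means score at S476, F2108. After flipping Y the toolpath is (130.99,17.96) → (74.75,90.80) → (114.69,42.56).

Shape 2 is a rectangle drawn with `<polygon>`. Its stroke #000000 means score at S476, F2108. After flipping Y the toolpath is (165.07,143.62) → (239.27,143.62) → (239.27,55.93) → (165.07,55.93) → (165.07,143.62), returning to the start.

Shape 3 is a cubic bezier drawn with `<path>`. Its stroke #000000 means score at S476, F2108. After flipping Y the toolpath is (107.49,15.89) → (148.76,38.01) → (247.46,81.99) → (291.95,101.33).

Shape 4 is a regular polygon drawn with `<polygon>`. Its stroke #000000 means score at S476, F2108. After flipping Y the toolpath is (223.00,147.82) → (304.50,130.84) → (313.53,48.07) → (237.61,13.91) → (181.66,75.56) → (223.00,147.82), returning to the start.

Shape 5 is a quadratic bezier drawn with `<path>`. Its stroke #000000 means score at S476, F2108. After flipping Y the toolpath is (91.27,164.64) → (87.22,140.85) → (74.76,116.93) → (53.90,92.90).

; Generated by LaserGRBL
G21
G90
G00 X130.99 Y17.96
M3 S476
G1 X74.75 Y90.80 F2108
G1 X114.69 Y42.56
M5
G00 X165.07 Y143.62
M3 S476
G1 X239.27 Y143.62 F2108
G1 X239.27 Y55.93
G1 X165.07 Y55.93
G1 X165.07 Y143.62
M5
G00 X107.49 Y15.89
M3 S476
G1 X148.76 Y38.01 F2108
G1 X247.46 Y81.99
G1 X291.95 Y101.33
M5
G00 X223.00 Y147.82
M3 S476
G1 X304.50 Y130.84 F2108
G1 X313.53 Y48.07
G1 X237.61 Y13.91
G1 X181.66 Y75.56
G1 X223.00 Y147.82
M5
G00 X91.27 Y164.64
M3 S476
G1 X87.22 Y140.85 F2108
G1 X74.76 Y116.93
G1 X53.90 Y92.90
M5
G00 X0.00 Y0.00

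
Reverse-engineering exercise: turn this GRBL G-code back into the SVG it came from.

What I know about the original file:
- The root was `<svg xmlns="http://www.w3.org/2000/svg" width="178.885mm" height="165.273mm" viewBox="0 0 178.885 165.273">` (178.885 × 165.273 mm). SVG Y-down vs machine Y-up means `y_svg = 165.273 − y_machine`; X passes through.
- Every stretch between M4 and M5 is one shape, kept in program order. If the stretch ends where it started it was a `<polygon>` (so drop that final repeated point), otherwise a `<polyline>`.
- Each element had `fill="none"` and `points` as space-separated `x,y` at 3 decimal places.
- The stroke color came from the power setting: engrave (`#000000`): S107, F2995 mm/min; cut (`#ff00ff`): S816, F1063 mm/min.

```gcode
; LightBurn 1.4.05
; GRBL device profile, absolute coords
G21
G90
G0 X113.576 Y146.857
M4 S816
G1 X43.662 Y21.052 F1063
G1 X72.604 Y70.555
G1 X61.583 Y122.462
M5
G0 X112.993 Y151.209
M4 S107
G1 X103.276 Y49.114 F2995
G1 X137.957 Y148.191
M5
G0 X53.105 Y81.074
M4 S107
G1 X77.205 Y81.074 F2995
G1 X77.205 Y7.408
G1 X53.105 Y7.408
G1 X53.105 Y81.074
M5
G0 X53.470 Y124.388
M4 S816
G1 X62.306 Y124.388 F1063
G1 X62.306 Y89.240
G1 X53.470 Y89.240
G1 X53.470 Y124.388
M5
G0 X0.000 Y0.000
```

Machine Y-up, SVG Y-down with viewBox height 165.273, so y_svg = 165.273 − y_machine; X carries over.

Run 1: the run's S816 means `#ff00ff` (cut). The run is open, so emit a `<polyline>` with points (Y-flipped): 113.576,18.416 43.662,144.221 72.604,94.718 61.583,42.811.

Run 2: the run's S107 means `#000000` (engrave). The run is open, so emit a `<polyline>` with points (Y-flipped): 112.993,14.064 103.276,116.159 137.957,17.082.

Run 3: power S107 maps to stroke `#000000` (engrave). The run returns to its start, so emit a `<polygon>` with points (Y-flipped): 53.105,84.199 77.205,84.199 77.205,157.865 53.105,157.865.

Run 4: power S816 maps to stroke `#ff00ff` (cut). The run returns to its start, so emit a `<polygon>` with points (Y-flipped): 53.470,40.885 62.306,40.885 62.306,76.033 53.470,76.033.

<svg xmlns="http://www.w3.org/2000/svg" width="178.885mm" height="165.273mm" viewBox="0 0 178.885 165.273">
  <polyline points="113.576,18.416 43.662,144.221 72.604,94.718 61.583,42.811" fill="none" stroke="#ff00ff"/>
  <polyline points="112.993,14.064 103.276,116.159 137.957,17.082" fill="none" stroke="#000000"/>
  <polygon points="53.105,84.199 77.205,84.199 77.205,157.865 53.105,157.865" fill="none" stroke="#000000"/>
  <polygon points="53.470,40.885 62.306,40.885 62.306,76.033 53.470,76.033" fill="none" stroke="#ff00ff"/>
</svg>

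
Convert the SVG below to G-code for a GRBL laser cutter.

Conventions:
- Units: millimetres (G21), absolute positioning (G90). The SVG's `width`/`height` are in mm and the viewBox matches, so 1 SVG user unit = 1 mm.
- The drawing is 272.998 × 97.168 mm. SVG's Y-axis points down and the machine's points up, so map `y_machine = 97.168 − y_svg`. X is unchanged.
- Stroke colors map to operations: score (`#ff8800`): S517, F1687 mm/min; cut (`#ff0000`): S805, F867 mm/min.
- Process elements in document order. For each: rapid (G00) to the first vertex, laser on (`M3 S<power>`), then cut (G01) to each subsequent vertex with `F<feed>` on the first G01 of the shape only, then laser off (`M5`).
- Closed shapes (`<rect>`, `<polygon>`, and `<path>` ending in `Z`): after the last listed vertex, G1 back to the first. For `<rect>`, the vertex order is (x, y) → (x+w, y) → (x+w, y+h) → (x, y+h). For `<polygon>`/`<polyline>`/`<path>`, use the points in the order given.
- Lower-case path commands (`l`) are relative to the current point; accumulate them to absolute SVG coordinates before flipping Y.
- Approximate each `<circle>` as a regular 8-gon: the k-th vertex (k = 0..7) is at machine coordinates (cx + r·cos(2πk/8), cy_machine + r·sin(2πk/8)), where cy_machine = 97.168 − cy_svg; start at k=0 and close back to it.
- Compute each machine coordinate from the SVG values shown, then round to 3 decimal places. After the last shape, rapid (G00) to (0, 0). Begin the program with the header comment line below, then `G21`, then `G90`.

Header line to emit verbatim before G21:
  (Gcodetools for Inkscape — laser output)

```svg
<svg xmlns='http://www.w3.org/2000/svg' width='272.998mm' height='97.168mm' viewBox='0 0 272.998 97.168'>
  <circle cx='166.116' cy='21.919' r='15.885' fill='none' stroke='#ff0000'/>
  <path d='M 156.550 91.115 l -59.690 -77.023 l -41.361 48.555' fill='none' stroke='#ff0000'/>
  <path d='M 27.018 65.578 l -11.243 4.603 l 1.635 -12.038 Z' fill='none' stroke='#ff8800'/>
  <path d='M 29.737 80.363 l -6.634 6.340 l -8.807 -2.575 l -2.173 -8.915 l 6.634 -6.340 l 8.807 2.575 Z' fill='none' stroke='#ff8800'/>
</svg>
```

(Gcodetools for Inkscape — laser output)
G21
G90
G00 X182.001 Y75.249
M3 S805
G01 X177.348 Y86.481 F867
G01 X166.116 Y91.134
G01 X154.884 Y86.481
G01 X150.231 Y75.249
G01 X154.884 Y64.017
G01 X166.116 Y59.364
G01 X177.348 Y64.017
G01 X182.001 Y75.249
M5
G00 X156.550 Y6.053
M3 S805
G01 X96.860 Y83.076 F867
G01 X55.499 Y34.521
M5
G00 X27.018 Y31.590
M3 S517
G01 X15.775 Y26.987 F1687
G01 X17.410 Y39.025
G01 X27.018 Y31.590
M5
G00 X29.737 Y16.805
M3 S517
G01 X23.103 Y10.465 F1687
G01 X14.296 Y13.040
G01 X12.123 Y21.955
G01 X18.757 Y28.295
G01 X27.564 Y25.720
G01 X29.737 Y16.805
M5
G00 X0.000 Y0.000

1 u = 1 mm; y_m = 97.168 − y.

[1] `<circle>` circle, #ff0000→cut S805 F867: (182.001,75.249) → (177.348,86.481) → (166.116,91.134) → (154.884,86.481) → (150.231,75.249) → (154.884,64.017) → (166.116,59.364) → (177.348,64.017) → (182.001,75.249) (closed)

[2] `<path>` open polyline, #ff0000→cut S805 F867: (156.550,6.053) → (96.860,83.076) → (55.499,34.521)

[3] `<path>` regular polygon, #ff8800→score S517 F1687: (27.018,31.590) → (15.775,26.987) → (17.410,39.025) → (27.018,31.590) (closed)

[4] `<path>` regular polygon, #ff8800→score S517 F1687: (29.737,16.805) → (23.103,10.465) → (14.296,13.040) → (12.123,21.955) → (18.757,28.295) → (27.564,25.720) → (29.737,16.805) (closed)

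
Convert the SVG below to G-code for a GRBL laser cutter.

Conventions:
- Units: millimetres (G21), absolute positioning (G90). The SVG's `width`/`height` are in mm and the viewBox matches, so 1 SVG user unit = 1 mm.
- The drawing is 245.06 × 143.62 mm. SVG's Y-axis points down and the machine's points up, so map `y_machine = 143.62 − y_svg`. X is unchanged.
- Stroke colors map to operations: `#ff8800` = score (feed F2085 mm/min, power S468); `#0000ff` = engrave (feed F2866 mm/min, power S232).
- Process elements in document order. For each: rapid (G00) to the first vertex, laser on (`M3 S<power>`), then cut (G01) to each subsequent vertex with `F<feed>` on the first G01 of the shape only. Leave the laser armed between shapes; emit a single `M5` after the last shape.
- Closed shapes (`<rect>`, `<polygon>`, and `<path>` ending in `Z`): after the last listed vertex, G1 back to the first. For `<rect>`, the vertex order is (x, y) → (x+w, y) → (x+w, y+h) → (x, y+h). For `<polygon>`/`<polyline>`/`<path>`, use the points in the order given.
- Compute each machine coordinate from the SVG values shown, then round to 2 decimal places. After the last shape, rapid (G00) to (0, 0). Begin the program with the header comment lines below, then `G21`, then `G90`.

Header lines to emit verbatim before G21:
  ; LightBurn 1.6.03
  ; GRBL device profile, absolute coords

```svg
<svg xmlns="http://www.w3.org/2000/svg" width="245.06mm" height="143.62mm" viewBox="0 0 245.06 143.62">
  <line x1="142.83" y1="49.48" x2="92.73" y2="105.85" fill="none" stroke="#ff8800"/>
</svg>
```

viewBox `0 0 245.06 143.62` with mm width/height → 1 unit = 1 mm. Flip: y_m = 143.62 − y_svg.

**Shape 1** — `<line>` line segment, stroke `#ff8800` → score (S468, F2085). Machine vertices: (142.83,94.14) → (92.73,37.77). Open path.

; LightBurn 1.6.03
; GRBL device profile, absolute coords
G21
G90
G00 X142.83 Y94.14
M3 S468
G01 X92.73 Y37.77 F2085
M5
G00 X0.00 Y0.00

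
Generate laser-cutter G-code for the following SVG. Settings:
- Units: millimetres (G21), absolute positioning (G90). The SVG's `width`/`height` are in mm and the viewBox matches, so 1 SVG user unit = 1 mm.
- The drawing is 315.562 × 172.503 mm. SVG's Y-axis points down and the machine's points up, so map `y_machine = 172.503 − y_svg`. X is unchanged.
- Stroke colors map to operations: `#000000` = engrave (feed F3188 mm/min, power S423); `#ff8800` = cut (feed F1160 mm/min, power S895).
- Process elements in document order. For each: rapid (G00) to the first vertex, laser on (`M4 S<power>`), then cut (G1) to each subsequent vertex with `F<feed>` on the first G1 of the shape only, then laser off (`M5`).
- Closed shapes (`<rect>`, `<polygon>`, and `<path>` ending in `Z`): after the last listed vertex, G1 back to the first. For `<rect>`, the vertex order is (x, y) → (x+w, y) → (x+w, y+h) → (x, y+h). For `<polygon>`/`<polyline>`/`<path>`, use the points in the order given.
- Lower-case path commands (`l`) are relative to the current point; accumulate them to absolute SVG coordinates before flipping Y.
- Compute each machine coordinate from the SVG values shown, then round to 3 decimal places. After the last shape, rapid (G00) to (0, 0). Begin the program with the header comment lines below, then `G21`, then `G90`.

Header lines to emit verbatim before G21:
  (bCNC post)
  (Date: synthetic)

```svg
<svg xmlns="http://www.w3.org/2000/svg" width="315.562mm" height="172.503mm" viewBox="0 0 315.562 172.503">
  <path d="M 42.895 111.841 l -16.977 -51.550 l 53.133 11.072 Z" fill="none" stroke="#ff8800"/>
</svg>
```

Since the viewBox matches the mm dimensions, user units are millimetres directly. The only transform is the Y-flip y_m = 172.503 − y_svg.

Shape 1 is a regular polygon drawn with `<path>`. Its stroke #ff8800 means cut at S895, F1160. After flipping Y the toolpath is (42.895,60.662) → (25.918,112.212) → (79.051,101.140) → (42.895,60.662), returning to the start.

(bCNC post)
(Date: synthetic)
G21
G90
G00 X42.895 Y60.662
M4 S895
G1 X25.918 Y112.212 F1160
G1 X79.051 Y101.140
G1 X42.895 Y60.662
M5
G00 X0.000 Y0.000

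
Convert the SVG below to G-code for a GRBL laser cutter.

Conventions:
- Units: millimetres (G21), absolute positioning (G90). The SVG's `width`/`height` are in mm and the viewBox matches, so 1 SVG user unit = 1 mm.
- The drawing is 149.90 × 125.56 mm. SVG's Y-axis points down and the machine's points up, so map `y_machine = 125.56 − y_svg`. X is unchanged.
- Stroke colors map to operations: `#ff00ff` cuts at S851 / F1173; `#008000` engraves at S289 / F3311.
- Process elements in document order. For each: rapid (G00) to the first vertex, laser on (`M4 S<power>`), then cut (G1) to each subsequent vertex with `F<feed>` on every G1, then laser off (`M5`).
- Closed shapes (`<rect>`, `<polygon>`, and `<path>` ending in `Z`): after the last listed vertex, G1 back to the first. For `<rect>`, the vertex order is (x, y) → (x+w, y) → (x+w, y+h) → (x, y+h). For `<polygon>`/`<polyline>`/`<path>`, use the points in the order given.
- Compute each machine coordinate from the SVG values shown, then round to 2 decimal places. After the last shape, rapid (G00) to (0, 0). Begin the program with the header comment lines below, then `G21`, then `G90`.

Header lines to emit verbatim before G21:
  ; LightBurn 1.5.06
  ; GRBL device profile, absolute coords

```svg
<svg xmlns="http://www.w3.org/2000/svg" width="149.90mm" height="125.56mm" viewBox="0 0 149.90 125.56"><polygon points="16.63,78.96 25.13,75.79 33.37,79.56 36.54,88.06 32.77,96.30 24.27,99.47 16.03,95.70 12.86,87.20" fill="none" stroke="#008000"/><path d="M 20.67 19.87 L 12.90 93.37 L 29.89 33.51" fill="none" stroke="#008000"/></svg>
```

; LightBurn 1.5.06
; GRBL device profile, absolute coords
G21
G90
G00 X16.63 Y46.60
M4 S289
G1 X25.13 Y49.77 F3311
G1 X33.37 Y46.00 F3311
G1 X36.54 Y37.50 F3311
G1 X32.77 Y29.26 F3311
G1 X24.27 Y26.09 F3311
G1 X16.03 Y29.86 F3311
G1 X12.86 Y38.36 F3311
G1 X16.63 Y46.60 F3311
M5
G00 X20.67 Y105.69
M4 S289
G1 X12.90 Y32.19 F3311
G1 X29.89 Y92.05 F3311
M5
G00 X0.00 Y0.00

viewBox `0 0 149.90 125.56` with mm width/height → 1 unit = 1 mm. Flip: y_m = 125.56 − y_svg.

**Shape 1** — `<polygon>` regular polygon, stroke `#008000` → engrave (S289, F3311). Machine vertices: (16.63,46.60) → (25.13,49.77) → (33.37,46.00) → (36.54,37.50) → (32.77,29.26) → (24.27,26.09) → (16.03,29.86) → (12.86,38.36) → (16.63,46.60). Closed: final G1 returns to the first vertex.

**Shape 2** — `<path>` open polyline, stroke `#008000` → engrave (S289, F3311). Machine vertices: (20.67,105.69) → (12.90,32.19) → (29.89,92.05). Open path.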